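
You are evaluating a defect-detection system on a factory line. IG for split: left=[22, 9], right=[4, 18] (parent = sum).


Parent = [26, 27], H_parent = 0.9997
H_left = 0.8691 (n=31), H_right = 0.684 (n=22)
H_children = (31/53)·0.8691 + (22/53)·0.684 = 0.7923
IG = 0.9997 - 0.7923 = 0.2074

0.2074


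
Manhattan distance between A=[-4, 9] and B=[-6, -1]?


d = |-4+ 6| + |9+ 1|
  = 2 + 10
  = 12

12


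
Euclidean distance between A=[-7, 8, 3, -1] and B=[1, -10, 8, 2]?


d = √((-7-1)² + (8+ 10)² + (3-8)² + (-1-2)²)
  = √(64 + 324 + 25 + 9)
  = √422 = 20.5426

20.5426


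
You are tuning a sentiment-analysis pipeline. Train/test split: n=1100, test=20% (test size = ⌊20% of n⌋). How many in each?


Test = ⌊1100·20/100⌋ = 220
Train = 1100 - 220 = 880

Train: 880, Test: 220


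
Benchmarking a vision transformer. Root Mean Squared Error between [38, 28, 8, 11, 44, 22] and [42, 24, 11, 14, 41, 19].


MSE = 68/6 = 11.3333
RMSE = √(68/6) = 3.3665

3.3665


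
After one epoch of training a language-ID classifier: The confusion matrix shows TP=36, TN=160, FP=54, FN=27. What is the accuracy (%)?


Accuracy = (TP+TN)/(TP+TN+FP+FN)
= (36+160)/(277)
= 196/277 = 70.76%

70.76%


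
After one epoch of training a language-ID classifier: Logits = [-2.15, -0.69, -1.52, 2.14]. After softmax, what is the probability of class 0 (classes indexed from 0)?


Exponentials: e^-2.15=0.1165, e^-0.69=0.5016, e^-1.52=0.2187, e^2.14=8.4994
Sum = 9.3362
Softmax = [0.0125, 0.0537, 0.0234, 0.9104]
p[0] = 0.1165/9.3362 = 0.0125

0.0125


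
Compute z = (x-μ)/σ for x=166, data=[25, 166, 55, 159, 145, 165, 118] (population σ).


μ = 119, σ = 52.8259
z = (166 - 119)/52.8259 = 0.8897

0.8897


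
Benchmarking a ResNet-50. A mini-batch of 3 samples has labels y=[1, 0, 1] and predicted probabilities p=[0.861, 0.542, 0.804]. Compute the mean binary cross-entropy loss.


L[0] = -ln(0.861) = 0.1497
L[1] = -ln(1-0.542) = -ln(0.458) = 0.7809
L[2] = -ln(0.804) = 0.2182
mean = (0.1497 + 0.7809 + 0.2182)/3 = 0.3829

0.3829


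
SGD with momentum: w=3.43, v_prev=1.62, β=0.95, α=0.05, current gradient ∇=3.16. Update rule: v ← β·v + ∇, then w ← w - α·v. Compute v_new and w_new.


v_new = 0.95·1.62 + 3.16 = 1.539 + 3.16 = 4.699
w_new = 3.43 - 0.05·4.699 = 3.43 - 0.23495 = 3.19505

v_new=4.699, w_new=3.19505


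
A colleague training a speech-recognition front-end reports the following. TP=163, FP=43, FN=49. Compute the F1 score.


Precision = 163/206 = 0.7913
Recall = 163/212 = 0.7689
F1 = 2·P·R/(P+R) = 2·TP/(2·TP+FP+FN) = 326/(326+43+49) = 326/418 = 0.7799

0.7799


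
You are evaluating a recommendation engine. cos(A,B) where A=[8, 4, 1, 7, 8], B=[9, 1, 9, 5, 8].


A·B = 8·9 + 4·1 + 1·9 + 7·5 + 8·8 = 184
‖A‖ = √194 = 13.9284, ‖B‖ = √252 = 15.8745
cos = 184/(√194·√252) = 184/√48888 = 0.8322

0.8322


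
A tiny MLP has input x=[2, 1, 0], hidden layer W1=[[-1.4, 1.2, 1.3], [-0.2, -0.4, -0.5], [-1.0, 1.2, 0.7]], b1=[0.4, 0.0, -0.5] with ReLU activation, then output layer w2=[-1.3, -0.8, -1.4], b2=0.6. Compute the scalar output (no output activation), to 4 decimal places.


z1[0] = (-1.4)·(2) + (1.2)·(1) + (1.3)·(0) + 0.4 = -1.2
z1[1] = (-0.2)·(2) + (-0.4)·(1) + (-0.5)·(0) + 0.0 = -0.8
z1[2] = (-1.0)·(2) + (1.2)·(1) + (0.7)·(0) - 0.5 = -1.3
h = ReLU(z1) = [0.0, 0.0, 0.0]
output = (-1.3)·(0.0) + (-0.8)·(0.0) + (-1.4)·(0.0) + 0.6 = 0.6

0.6


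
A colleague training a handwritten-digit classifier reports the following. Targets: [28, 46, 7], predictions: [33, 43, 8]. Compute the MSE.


Squared errors: (28-33)²=25, (46-43)²=9, (7-8)²=1
Sum = 35
MSE = 35/3 = 35/3

35/3


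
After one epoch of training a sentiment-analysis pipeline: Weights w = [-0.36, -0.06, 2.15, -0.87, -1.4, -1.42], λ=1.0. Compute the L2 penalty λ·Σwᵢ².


‖w‖₂² = (-0.36)² + (-0.06)² + (2.15)² + (-0.87)² + (-1.4)² + (-1.42)²
     = 0.1296 + 0.0036 + 4.6225 + 0.7569 + 1.96 + 2.0164
     = 9.489
λ·‖w‖₂² = 1.0·9.489 = 9.489

9.489


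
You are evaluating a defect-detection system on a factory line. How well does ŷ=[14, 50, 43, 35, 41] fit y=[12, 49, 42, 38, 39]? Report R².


ȳ = 36
SS_res = Σ(y-ŷ)² = 19
SS_tot = Σ(y-ȳ)² = 794
R² = 1 - SS_res/SS_tot = 1 - 0.0239 = 0.9761

0.9761


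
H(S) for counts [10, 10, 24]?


Probabilities: [10/44, 10/44, 24/44] ≈ [0.2273, 0.2273, 0.5455]
H = -((10/44)·log₂(10/44) + (10/44)·log₂(10/44) + (24/44)·log₂(24/44))
  = 1.4486 bits

1.4486 bits


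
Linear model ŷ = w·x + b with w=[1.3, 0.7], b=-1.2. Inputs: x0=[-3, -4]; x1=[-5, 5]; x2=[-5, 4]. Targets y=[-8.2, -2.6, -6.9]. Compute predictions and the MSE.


ŷ0 = (1.3)·(-3) + (0.7)·(-4) - 1.2 = -7.9
ŷ1 = (1.3)·(-5) + (0.7)·(5) - 1.2 = -4.2
ŷ2 = (1.3)·(-5) + (0.7)·(4) - 1.2 = -4.9
errors² = [0.09, 2.56, 4.0]
MSE = 6.6500/3 = 2.2167

2.2167


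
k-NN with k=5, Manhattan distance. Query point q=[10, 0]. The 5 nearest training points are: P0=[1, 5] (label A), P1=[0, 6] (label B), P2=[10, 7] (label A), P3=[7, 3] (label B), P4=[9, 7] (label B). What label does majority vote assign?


d(q,P0) = 14  (label A)
d(q,P1) = 16  (label B)
d(q,P2) = 7  (label A)
d(q,P3) = 6  (label B)
d(q,P4) = 8  (label B)
Votes: A=2, B=3
Majority → B

B


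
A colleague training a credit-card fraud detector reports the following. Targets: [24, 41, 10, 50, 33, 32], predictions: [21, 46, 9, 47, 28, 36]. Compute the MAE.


Absolute errors: |24-21|=3, |41-46|=5, |10-9|=1, |50-47|=3, |33-28|=5, |32-36|=4
Sum = 21
MAE = 21/6 = 7/2

7/2


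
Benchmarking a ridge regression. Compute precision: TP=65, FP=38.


Precision = TP/(TP+FP)
= 65/(65+38)
= 65/103 = 63.11%

63.11%


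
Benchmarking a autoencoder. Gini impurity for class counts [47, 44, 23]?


Probabilities: [47/114, 44/114, 23/114] ≈ [0.4123, 0.386, 0.2018]
Σpᵢ² = (2209 + 1936 + 529)/114² = 4674/12996
Gini = 1 - Σpᵢ² = 1 - 4674/12996 = 0.6404

0.6404


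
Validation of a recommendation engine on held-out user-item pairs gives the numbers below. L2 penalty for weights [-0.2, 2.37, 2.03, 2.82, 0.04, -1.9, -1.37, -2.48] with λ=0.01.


‖w‖₂² = (-0.2)² + (2.37)² + (2.03)² + (2.82)² + (0.04)² + (-1.9)² + (-1.37)² + (-2.48)²
     = 0.04 + 5.6169 + 4.1209 + 7.9524 + 0.0016 + 3.61 + 1.8769 + 6.1504
     = 29.3691
λ·‖w‖₂² = 0.01·29.3691 = 0.293691

0.293691


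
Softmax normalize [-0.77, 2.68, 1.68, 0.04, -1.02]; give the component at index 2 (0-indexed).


Exponentials: e^-0.77=0.463, e^2.68=14.5851, e^1.68=5.3656, e^0.04=1.0408, e^-1.02=0.3606
Sum = 21.8151
Softmax = [0.0212, 0.6686, 0.246, 0.0477, 0.0165]
p[2] = 5.3656/21.8151 = 0.246

0.246


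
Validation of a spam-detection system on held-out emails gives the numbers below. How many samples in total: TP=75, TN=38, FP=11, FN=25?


Total = TP + TN + FP + FN
= 75 + 38 + 11 + 25
= 149
(Predicted positive: 86, predicted negative: 63)

149


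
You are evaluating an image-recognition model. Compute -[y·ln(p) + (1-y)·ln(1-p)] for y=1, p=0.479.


BCE = -[y·ln(p) + (1-y)·ln(1-p)]
= -1·ln(0.479) - 0
= -ln(0.479) = 0.7361

0.7361


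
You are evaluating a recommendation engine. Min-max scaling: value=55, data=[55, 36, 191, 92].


min=36, max=191
(55-36)/(191-36) = 19/155 = 0.1226

0.1226


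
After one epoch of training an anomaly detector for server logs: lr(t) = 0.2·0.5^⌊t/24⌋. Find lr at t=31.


n_drops = ⌊31/24⌋ = 1
lr = 0.2·0.5^1 = 0.2·0.5 = 0.1

0.1


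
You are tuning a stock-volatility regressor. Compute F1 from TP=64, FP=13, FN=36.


Precision = 64/77 = 0.8312
Recall = 64/100 = 0.64
F1 = 2·P·R/(P+R) = 2·TP/(2·TP+FP+FN) = 128/(128+13+36) = 128/177 = 0.7232

0.7232


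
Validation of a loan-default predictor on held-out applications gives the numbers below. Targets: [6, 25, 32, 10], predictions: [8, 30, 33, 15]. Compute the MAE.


Absolute errors: |6-8|=2, |25-30|=5, |32-33|=1, |10-15|=5
Sum = 13
MAE = 13/4 = 13/4

13/4


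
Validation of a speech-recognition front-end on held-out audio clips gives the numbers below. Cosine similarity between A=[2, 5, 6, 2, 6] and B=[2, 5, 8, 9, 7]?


A·B = 2·2 + 5·5 + 6·8 + 2·9 + 6·7 = 137
‖A‖ = √105 = 10.247, ‖B‖ = √223 = 14.9332
cos = 137/(√105·√223) = 137/√23415 = 0.8953

0.8953


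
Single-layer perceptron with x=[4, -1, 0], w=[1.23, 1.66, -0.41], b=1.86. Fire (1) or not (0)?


z = (4)·(1.23) + (-1)·(1.66) + (0)·(-0.41) + 1.86
  = 5.12
step(z) = 1 (z≥0)

1


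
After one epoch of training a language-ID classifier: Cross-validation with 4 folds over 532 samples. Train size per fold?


Fold size = 532/4 = 133
Training per fold = 532 - 133 = 399

399


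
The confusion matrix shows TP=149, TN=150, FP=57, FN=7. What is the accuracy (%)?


Accuracy = (TP+TN)/(TP+TN+FP+FN)
= (149+150)/(363)
= 299/363 = 82.37%

82.37%


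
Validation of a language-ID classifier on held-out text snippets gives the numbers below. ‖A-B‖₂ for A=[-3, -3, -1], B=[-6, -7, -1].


d = √((-3+ 6)² + (-3+ 7)² + (-1+ 1)²)
  = √(9 + 16 + 0)
  = √25 = 5.0

5.0


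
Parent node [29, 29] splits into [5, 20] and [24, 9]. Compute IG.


Parent = [29, 29], H_parent = 1
H_left = 0.7219 (n=25), H_right = 0.8454 (n=33)
H_children = (25/58)·0.7219 + (33/58)·0.8454 = 0.7922
IG = 1 - 0.7922 = 0.2078

0.2078


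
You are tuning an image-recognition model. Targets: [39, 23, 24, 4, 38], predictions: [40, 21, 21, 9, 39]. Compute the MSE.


Squared errors: (39-40)²=1, (23-21)²=4, (24-21)²=9, (4-9)²=25, (38-39)²=1
Sum = 40
MSE = 40/5 = 8

8


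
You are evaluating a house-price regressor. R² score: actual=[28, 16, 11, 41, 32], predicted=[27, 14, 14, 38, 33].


ȳ = 25.6
SS_res = Σ(y-ŷ)² = 24
SS_tot = Σ(y-ȳ)² = 589.2
R² = 1 - SS_res/SS_tot = 1 - 0.0407 = 0.9593

0.9593


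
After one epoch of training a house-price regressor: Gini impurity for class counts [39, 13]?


Probabilities: [39/52, 13/52] ≈ [0.75, 0.25]
Σpᵢ² = (1521 + 169)/52² = 1690/2704
Gini = 1 - Σpᵢ² = 1 - 1690/2704 = 0.375

0.375


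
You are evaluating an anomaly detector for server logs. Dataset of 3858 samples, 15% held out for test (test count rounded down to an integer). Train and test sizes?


Test = ⌊3858·15/100⌋ = 578
Train = 3858 - 578 = 3280

Train: 3280, Test: 578


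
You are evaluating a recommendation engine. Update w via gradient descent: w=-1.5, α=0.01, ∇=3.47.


w_new = w - α·∇
= -1.5 - 0.01·3.47
= -1.5 - 0.0347
= -1.5347

-1.5347


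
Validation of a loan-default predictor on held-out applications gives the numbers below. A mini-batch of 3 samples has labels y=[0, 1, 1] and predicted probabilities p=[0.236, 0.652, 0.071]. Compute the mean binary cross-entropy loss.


L[0] = -ln(1-0.236) = -ln(0.764) = 0.2692
L[1] = -ln(0.652) = 0.4277
L[2] = -ln(0.071) = 2.6451
mean = (0.2692 + 0.4277 + 2.6451)/3 = 1.114

1.114


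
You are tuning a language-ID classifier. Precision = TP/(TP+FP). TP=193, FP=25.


Precision = TP/(TP+FP)
= 193/(193+25)
= 193/218 = 88.53%

88.53%


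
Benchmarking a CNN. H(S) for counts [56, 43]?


Probabilities: [56/99, 43/99] ≈ [0.5657, 0.4343]
H = -((56/99)·log₂(56/99) + (43/99)·log₂(43/99))
  = 0.9875 bits

0.9875 bits


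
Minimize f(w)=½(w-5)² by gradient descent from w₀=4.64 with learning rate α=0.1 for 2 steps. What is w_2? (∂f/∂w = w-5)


step 1: grad = 4.64-5 = -0.36; w = 4.64 - 0.1·(-0.36) = 4.676
step 2: grad = 4.676-5 = -0.324; w = 4.676 - 0.1·(-0.324) = 4.7084

4.7084


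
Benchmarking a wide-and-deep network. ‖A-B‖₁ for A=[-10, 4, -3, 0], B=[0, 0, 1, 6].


d = |-10-0| + |4-0| + |-3-1| + |0-6|
  = 10 + 4 + 4 + 6
  = 24

24


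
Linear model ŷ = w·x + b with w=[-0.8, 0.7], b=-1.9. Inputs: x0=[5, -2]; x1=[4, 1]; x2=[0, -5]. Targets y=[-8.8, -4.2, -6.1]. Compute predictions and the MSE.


ŷ0 = (-0.8)·(5) + (0.7)·(-2) - 1.9 = -7.3
ŷ1 = (-0.8)·(4) + (0.7)·(1) - 1.9 = -4.4
ŷ2 = (-0.8)·(0) + (0.7)·(-5) - 1.9 = -5.4
errors² = [2.25, 0.04, 0.49]
MSE = 2.7800/3 = 0.9267

0.9267


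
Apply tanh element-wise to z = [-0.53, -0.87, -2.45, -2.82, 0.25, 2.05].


tanh(-0.53) = -0.4854
tanh(-0.87) = -0.7014
tanh(-2.45) = -0.9852
tanh(-2.82) = -0.9929
tanh(0.25) = 0.2449
tanh(2.05) = 0.9674
result = [-0.4854, -0.7014, -0.9852, -0.9929, 0.2449, 0.9674]

[-0.4854, -0.7014, -0.9852, -0.9929, 0.2449, 0.9674]


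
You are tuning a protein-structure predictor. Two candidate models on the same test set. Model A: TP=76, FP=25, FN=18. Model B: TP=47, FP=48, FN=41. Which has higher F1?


Model A: P=76/101=0.7525, R=76/94=0.8085, F1=2PR/(P+R)=2TP/(2TP+FP+FN)=152/195=0.7795
Model B: P=47/95=0.4947, R=47/88=0.5341, F1=2PR/(P+R)=2TP/(2TP+FP+FN)=94/183=0.5137
0.7795 > 0.5137 → Model A

Model A


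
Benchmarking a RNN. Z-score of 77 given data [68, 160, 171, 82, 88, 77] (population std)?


μ = 107.6667, σ = 41.4514
z = (77 - 107.6667)/41.4514 = -0.7398

-0.7398


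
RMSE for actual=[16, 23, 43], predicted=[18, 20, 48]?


MSE = 38/3 = 12.6667
RMSE = √(38/3) = 3.559

3.559


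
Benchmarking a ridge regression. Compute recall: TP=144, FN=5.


Recall = TP/(TP+FN)
= 144/(144+5)
= 144/149 = 96.64%

96.64%


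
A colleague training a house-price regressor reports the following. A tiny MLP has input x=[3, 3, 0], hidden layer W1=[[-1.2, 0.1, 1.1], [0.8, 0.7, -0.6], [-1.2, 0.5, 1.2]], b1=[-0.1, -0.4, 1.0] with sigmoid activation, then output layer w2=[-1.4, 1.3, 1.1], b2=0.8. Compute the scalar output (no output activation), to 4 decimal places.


z1[0] = (-1.2)·(3) + (0.1)·(3) + (1.1)·(0) - 0.1 = -3.4
z1[1] = (0.8)·(3) + (0.7)·(3) + (-0.6)·(0) - 0.4 = 4.1
z1[2] = (-1.2)·(3) + (0.5)·(3) + (1.2)·(0) + 1.0 = -1.1
h = sigmoid(z1) = [0.0323, 0.9837, 0.2497]
output = (-1.4)·(0.0323) + (1.3)·(0.9837) + (1.1)·(0.2497) + 0.8 = 2.3083

2.3083


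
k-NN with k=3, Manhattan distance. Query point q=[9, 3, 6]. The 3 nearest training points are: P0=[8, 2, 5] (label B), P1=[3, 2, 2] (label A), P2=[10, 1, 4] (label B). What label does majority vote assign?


d(q,P0) = 3  (label B)
d(q,P1) = 11  (label A)
d(q,P2) = 5  (label B)
Votes: A=1, B=2
Majority → B

B


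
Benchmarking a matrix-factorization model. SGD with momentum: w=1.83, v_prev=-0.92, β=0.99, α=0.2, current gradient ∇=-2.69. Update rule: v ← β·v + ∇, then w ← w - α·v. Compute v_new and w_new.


v_new = 0.99·-0.92 - 2.69 = -0.9108 - 2.69 = -3.6008
w_new = 1.83 - 0.2·-3.6008 = 1.83 + 0.72016 = 2.55016

v_new=-3.6008, w_new=2.55016


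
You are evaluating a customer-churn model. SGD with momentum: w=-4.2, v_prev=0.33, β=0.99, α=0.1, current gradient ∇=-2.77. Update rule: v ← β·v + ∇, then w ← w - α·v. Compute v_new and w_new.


v_new = 0.99·0.33 - 2.77 = 0.3267 - 2.77 = -2.4433
w_new = -4.2 - 0.1·-2.4433 = -4.2 + 0.24433 = -3.95567

v_new=-2.4433, w_new=-3.95567


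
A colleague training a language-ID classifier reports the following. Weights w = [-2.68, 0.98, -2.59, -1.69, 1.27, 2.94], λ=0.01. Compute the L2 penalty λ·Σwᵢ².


‖w‖₂² = (-2.68)² + (0.98)² + (-2.59)² + (-1.69)² + (1.27)² + (2.94)²
     = 7.1824 + 0.9604 + 6.7081 + 2.8561 + 1.6129 + 8.6436
     = 27.9635
λ·‖w‖₂² = 0.01·27.9635 = 0.279635

0.279635


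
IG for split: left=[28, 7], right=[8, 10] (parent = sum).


Parent = [36, 17], H_parent = 0.9052
H_left = 0.7219 (n=35), H_right = 0.9911 (n=18)
H_children = (35/53)·0.7219 + (18/53)·0.9911 = 0.8133
IG = 0.9052 - 0.8133 = 0.0919

0.0919


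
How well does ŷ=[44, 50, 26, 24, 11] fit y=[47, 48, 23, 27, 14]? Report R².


ȳ = 31.8
SS_res = Σ(y-ŷ)² = 40
SS_tot = Σ(y-ȳ)² = 910.8
R² = 1 - SS_res/SS_tot = 1 - 0.0439 = 0.9561

0.9561


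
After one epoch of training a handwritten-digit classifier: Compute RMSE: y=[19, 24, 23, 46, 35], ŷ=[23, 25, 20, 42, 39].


MSE = 58/5 = 11.6
RMSE = √(58/5) = 3.4059

3.4059


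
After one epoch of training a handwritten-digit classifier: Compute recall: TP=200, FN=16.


Recall = TP/(TP+FN)
= 200/(200+16)
= 200/216 = 92.59%

92.59%


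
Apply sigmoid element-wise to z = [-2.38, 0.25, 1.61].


σ(-2.38) = 1/(1+e^2.38) = 0.0847
σ(0.25) = 1/(1+e^-0.25) = 0.5622
σ(1.61) = 1/(1+e^-1.61) = 0.8334
result = [0.0847, 0.5622, 0.8334]

[0.0847, 0.5622, 0.8334]


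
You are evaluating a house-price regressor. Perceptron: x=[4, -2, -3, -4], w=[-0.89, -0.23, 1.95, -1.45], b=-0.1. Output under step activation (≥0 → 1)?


z = (4)·(-0.89) + (-2)·(-0.23) + (-3)·(1.95) + (-4)·(-1.45) - 0.1
  = -3.25
step(z) = 0 (z<0)

0


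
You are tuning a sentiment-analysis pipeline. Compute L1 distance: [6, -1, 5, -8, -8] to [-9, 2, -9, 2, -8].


d = |6+ 9| + |-1-2| + |5+ 9| + |-8-2| + |-8+ 8|
  = 15 + 3 + 14 + 10 + 0
  = 42

42


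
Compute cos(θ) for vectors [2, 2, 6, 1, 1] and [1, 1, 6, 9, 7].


A·B = 2·1 + 2·1 + 6·6 + 1·9 + 1·7 = 56
‖A‖ = √46 = 6.7823, ‖B‖ = √168 = 12.9615
cos = 56/(√46·√168) = 56/√7728 = 0.637

0.637


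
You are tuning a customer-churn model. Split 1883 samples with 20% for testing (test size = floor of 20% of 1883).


Test = ⌊1883·20/100⌋ = 376
Train = 1883 - 376 = 1507

Train: 1507, Test: 376


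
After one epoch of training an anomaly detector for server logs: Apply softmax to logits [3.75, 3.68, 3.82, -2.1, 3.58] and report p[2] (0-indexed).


Exponentials: e^3.75=42.5211, e^3.68=39.6464, e^3.82=45.6042, e^-2.1=0.1225, e^3.58=35.8735
Sum = 163.7677
Softmax = [0.2596, 0.2421, 0.2785, 0.0007, 0.2191]
p[2] = 45.6042/163.7677 = 0.2785

0.2785


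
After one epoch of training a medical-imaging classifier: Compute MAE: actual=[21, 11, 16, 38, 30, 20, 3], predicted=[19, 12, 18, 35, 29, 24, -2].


Absolute errors: |21-19|=2, |11-12|=1, |16-18|=2, |38-35|=3, |30-29|=1, |20-24|=4, |3+ 2|=5
Sum = 18
MAE = 18/7 = 18/7

18/7


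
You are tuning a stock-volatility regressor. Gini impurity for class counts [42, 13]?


Probabilities: [42/55, 13/55] ≈ [0.7636, 0.2364]
Σpᵢ² = (1764 + 169)/55² = 1933/3025
Gini = 1 - Σpᵢ² = 1 - 1933/3025 = 0.361

0.361


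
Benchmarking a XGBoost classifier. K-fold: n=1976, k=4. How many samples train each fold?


Fold size = 1976/4 = 494
Training per fold = 1976 - 494 = 1482

1482


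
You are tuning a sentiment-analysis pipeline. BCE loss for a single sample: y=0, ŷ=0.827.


BCE = -[y·ln(p) + (1-y)·ln(1-p)]
= -0 - 1·ln(1-0.827)
= -ln(0.173) = 1.7545

1.7545


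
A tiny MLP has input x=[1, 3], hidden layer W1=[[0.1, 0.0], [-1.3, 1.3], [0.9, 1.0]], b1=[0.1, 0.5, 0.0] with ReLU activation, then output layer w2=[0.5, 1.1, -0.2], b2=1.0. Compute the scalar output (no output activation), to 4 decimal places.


z1[0] = (0.1)·(1) + (0.0)·(3) + 0.1 = 0.2
z1[1] = (-1.3)·(1) + (1.3)·(3) + 0.5 = 3.1
z1[2] = (0.9)·(1) + (1.0)·(3) + 0.0 = 3.9
h = ReLU(z1) = [0.2, 3.1, 3.9]
output = (0.5)·(0.2) + (1.1)·(3.1) + (-0.2)·(3.9) + 1.0 = 3.73

3.73


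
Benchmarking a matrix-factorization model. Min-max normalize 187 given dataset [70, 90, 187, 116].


min=70, max=187
(187-70)/(187-70) = 117/117 = 1.0

1.0


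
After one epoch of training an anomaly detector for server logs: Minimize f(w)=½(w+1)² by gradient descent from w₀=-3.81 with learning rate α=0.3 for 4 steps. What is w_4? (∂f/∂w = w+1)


step 1: grad = -3.81+1 = -2.81; w = -3.81 - 0.3·(-2.81) = -2.967
step 2: grad = -2.967+1 = -1.967; w = -2.967 - 0.3·(-1.967) = -2.3769
step 3: grad = -2.3769+1 = -1.3769; w = -2.3769 - 0.3·(-1.3769) = -1.96383
step 4: grad = -1.96383+1 = -0.96383; w = -1.96383 - 0.3·(-0.96383) = -1.674681

-1.674681


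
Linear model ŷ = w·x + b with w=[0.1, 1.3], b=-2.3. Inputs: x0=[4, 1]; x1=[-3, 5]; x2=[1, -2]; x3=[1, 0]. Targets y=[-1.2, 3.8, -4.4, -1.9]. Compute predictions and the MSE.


ŷ0 = (0.1)·(4) + (1.3)·(1) - 2.3 = -0.6
ŷ1 = (0.1)·(-3) + (1.3)·(5) - 2.3 = 3.9
ŷ2 = (0.1)·(1) + (1.3)·(-2) - 2.3 = -4.8
ŷ3 = (0.1)·(1) + (1.3)·(0) - 2.3 = -2.2
errors² = [0.36, 0.01, 0.16, 0.09]
MSE = 0.6200/4 = 0.155

0.155


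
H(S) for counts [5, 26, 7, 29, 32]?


Probabilities: [5/99, 26/99, 7/99, 29/99, 32/99] ≈ [0.0505, 0.2626, 0.0707, 0.2929, 0.3232]
H = -((5/99)·log₂(5/99) + (26/99)·log₂(26/99) + (7/99)·log₂(7/99) + (29/99)·log₂(29/99) + (32/99)·log₂(32/99))
  = 2.0399 bits

2.0399 bits


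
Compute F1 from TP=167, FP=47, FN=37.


Precision = 167/214 = 0.7804
Recall = 167/204 = 0.8186
F1 = 2·P·R/(P+R) = 2·TP/(2·TP+FP+FN) = 334/(334+47+37) = 334/418 = 0.799

0.799


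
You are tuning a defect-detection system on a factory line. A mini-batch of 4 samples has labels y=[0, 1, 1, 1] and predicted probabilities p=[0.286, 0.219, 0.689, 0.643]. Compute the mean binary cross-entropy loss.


L[0] = -ln(1-0.286) = -ln(0.714) = 0.3369
L[1] = -ln(0.219) = 1.5187
L[2] = -ln(0.689) = 0.3725
L[3] = -ln(0.643) = 0.4416
mean = (0.3369 + 1.5187 + 0.3725 + 0.4416)/4 = 0.6674

0.6674


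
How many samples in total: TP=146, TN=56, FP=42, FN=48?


Total = TP + TN + FP + FN
= 146 + 56 + 42 + 48
= 292
(Predicted positive: 188, predicted negative: 104)

292


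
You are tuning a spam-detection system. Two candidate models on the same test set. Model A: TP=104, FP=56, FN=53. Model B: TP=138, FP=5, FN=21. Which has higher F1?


Model A: P=104/160=0.65, R=104/157=0.6624, F1=2PR/(P+R)=2TP/(2TP+FP+FN)=208/317=0.6562
Model B: P=138/143=0.965, R=138/159=0.8679, F1=2PR/(P+R)=2TP/(2TP+FP+FN)=276/302=0.9139
0.6562 < 0.9139 → Model B

Model B


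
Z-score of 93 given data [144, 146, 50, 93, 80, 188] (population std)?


μ = 116.8333, σ = 46.6277
z = (93 - 116.8333)/46.6277 = -0.5111

-0.5111


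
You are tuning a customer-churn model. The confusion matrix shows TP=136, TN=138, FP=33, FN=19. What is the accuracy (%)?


Accuracy = (TP+TN)/(TP+TN+FP+FN)
= (136+138)/(326)
= 274/326 = 84.05%

84.05%


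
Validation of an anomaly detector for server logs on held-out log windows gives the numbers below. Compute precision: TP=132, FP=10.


Precision = TP/(TP+FP)
= 132/(132+10)
= 132/142 = 92.96%

92.96%


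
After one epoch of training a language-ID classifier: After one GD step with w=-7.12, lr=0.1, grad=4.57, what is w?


w_new = w - α·∇
= -7.12 - 0.1·4.57
= -7.12 - 0.457
= -7.577

-7.577


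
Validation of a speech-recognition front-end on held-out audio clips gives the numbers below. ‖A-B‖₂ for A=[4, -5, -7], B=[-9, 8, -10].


d = √((4+ 9)² + (-5-8)² + (-7+ 10)²)
  = √(169 + 169 + 9)
  = √347 = 18.6279

18.6279


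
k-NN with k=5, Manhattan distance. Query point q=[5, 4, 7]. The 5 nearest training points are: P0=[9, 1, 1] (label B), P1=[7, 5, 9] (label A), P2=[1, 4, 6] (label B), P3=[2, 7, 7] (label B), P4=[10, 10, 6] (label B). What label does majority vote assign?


d(q,P0) = 13  (label B)
d(q,P1) = 5  (label A)
d(q,P2) = 5  (label B)
d(q,P3) = 6  (label B)
d(q,P4) = 12  (label B)
Votes: A=1, B=4
Majority → B

B


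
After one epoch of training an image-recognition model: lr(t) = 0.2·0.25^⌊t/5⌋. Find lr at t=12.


n_drops = ⌊12/5⌋ = 2
lr = 0.2·0.25^2 = 0.2·0.0625 = 0.0125

0.0125


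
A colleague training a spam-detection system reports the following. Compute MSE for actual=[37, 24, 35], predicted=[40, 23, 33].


Squared errors: (37-40)²=9, (24-23)²=1, (35-33)²=4
Sum = 14
MSE = 14/3 = 14/3

14/3


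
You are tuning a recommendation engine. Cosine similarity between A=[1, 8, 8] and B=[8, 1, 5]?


A·B = 1·8 + 8·1 + 8·5 = 56
‖A‖ = √129 = 11.3578, ‖B‖ = √90 = 9.4868
cos = 56/(√129·√90) = 56/√11610 = 0.5197

0.5197


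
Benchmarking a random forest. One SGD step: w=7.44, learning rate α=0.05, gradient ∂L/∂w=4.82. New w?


w_new = w - α·∇
= 7.44 - 0.05·4.82
= 7.44 - 0.241
= 7.199

7.199


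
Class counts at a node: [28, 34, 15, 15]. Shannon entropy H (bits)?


Probabilities: [28/92, 34/92, 15/92, 15/92] ≈ [0.3043, 0.3696, 0.163, 0.163]
H = -((28/92)·log₂(28/92) + (34/92)·log₂(34/92) + (15/92)·log₂(15/92) + (15/92)·log₂(15/92))
  = 1.9063 bits

1.9063 bits


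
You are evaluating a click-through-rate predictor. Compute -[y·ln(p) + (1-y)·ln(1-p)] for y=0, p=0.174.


BCE = -[y·ln(p) + (1-y)·ln(1-p)]
= -0 - 1·ln(1-0.174)
= -ln(0.826) = 0.1912

0.1912


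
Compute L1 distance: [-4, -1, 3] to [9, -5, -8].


d = |-4-9| + |-1+ 5| + |3+ 8|
  = 13 + 4 + 11
  = 28

28


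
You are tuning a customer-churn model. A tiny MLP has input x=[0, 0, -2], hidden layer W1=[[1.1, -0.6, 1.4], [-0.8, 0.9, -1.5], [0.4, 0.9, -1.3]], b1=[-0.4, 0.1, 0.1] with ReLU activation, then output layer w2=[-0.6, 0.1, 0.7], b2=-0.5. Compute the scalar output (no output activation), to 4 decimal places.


z1[0] = (1.1)·(0) + (-0.6)·(0) + (1.4)·(-2) - 0.4 = -3.2
z1[1] = (-0.8)·(0) + (0.9)·(0) + (-1.5)·(-2) + 0.1 = 3.1
z1[2] = (0.4)·(0) + (0.9)·(0) + (-1.3)·(-2) + 0.1 = 2.7
h = ReLU(z1) = [0.0, 3.1, 2.7]
output = (-0.6)·(0.0) + (0.1)·(3.1) + (0.7)·(2.7) - 0.5 = 1.7

1.7


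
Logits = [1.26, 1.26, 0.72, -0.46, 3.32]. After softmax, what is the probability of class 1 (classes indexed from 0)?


Exponentials: e^1.26=3.5254, e^1.26=3.5254, e^0.72=2.0544, e^-0.46=0.6313, e^3.32=27.6604
Sum = 37.3969
Softmax = [0.0943, 0.0943, 0.0549, 0.0169, 0.7396]
p[1] = 3.5254/37.3969 = 0.0943

0.0943


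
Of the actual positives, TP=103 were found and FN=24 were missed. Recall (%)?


Recall = TP/(TP+FN)
= 103/(103+24)
= 103/127 = 81.1%

81.1%


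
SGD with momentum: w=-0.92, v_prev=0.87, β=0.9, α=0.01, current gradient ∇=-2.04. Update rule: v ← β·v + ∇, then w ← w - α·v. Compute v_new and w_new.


v_new = 0.9·0.87 - 2.04 = 0.783 - 2.04 = -1.257
w_new = -0.92 - 0.01·-1.257 = -0.92 + 0.01257 = -0.90743

v_new=-1.257, w_new=-0.90743


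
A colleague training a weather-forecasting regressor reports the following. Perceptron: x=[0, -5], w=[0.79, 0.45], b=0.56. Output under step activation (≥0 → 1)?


z = (0)·(0.79) + (-5)·(0.45) + 0.56
  = -1.69
step(z) = 0 (z<0)

0


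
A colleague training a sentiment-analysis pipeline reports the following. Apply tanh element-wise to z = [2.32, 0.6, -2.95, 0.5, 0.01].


tanh(2.32) = 0.9809
tanh(0.6) = 0.537
tanh(-2.95) = -0.9945
tanh(0.5) = 0.4621
tanh(0.01) = 0.01
result = [0.9809, 0.537, -0.9945, 0.4621, 0.01]

[0.9809, 0.537, -0.9945, 0.4621, 0.01]


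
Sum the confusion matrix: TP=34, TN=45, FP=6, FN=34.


Total = TP + TN + FP + FN
= 34 + 45 + 6 + 34
= 119
(Predicted positive: 40, predicted negative: 79)

119


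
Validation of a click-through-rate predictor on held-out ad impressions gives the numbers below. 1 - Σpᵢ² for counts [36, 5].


Probabilities: [36/41, 5/41] ≈ [0.878, 0.122]
Σpᵢ² = (1296 + 25)/41² = 1321/1681
Gini = 1 - Σpᵢ² = 1 - 1321/1681 = 0.2142

0.2142


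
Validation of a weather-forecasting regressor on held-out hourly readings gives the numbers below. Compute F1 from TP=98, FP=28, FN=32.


Precision = 98/126 = 0.7778
Recall = 98/130 = 0.7538
F1 = 2·P·R/(P+R) = 2·TP/(2·TP+FP+FN) = 196/(196+28+32) = 196/256 = 0.7656

0.7656


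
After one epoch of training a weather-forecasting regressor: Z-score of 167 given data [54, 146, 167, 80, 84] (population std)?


μ = 106.2, σ = 42.8598
z = (167 - 106.2)/42.8598 = 1.4186

1.4186


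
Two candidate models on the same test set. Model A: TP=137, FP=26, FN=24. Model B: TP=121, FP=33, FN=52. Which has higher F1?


Model A: P=137/163=0.8405, R=137/161=0.8509, F1=2PR/(P+R)=2TP/(2TP+FP+FN)=274/324=0.8457
Model B: P=121/154=0.7857, R=121/173=0.6994, F1=2PR/(P+R)=2TP/(2TP+FP+FN)=242/327=0.7401
0.8457 > 0.7401 → Model A

Model A


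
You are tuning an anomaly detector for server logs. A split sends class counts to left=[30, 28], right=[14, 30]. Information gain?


Parent = [44, 58], H_parent = 0.9864
H_left = 0.9991 (n=58), H_right = 0.9024 (n=44)
H_children = (58/102)·0.9991 + (44/102)·0.9024 = 0.9574
IG = 0.9864 - 0.9574 = 0.029

0.029


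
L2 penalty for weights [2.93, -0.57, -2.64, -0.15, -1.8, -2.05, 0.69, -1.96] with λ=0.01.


‖w‖₂² = (2.93)² + (-0.57)² + (-2.64)² + (-0.15)² + (-1.8)² + (-2.05)² + (0.69)² + (-1.96)²
     = 8.5849 + 0.3249 + 6.9696 + 0.0225 + 3.24 + 4.2025 + 0.4761 + 3.8416
     = 27.6621
λ·‖w‖₂² = 0.01·27.6621 = 0.276621

0.276621


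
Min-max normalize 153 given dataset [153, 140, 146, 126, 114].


min=114, max=153
(153-114)/(153-114) = 39/39 = 1.0

1.0


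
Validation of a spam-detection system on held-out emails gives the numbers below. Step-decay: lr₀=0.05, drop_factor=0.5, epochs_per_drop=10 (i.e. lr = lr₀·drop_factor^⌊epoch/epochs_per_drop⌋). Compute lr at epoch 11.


n_drops = ⌊11/10⌋ = 1
lr = 0.05·0.5^1 = 0.05·0.5 = 0.025

0.025


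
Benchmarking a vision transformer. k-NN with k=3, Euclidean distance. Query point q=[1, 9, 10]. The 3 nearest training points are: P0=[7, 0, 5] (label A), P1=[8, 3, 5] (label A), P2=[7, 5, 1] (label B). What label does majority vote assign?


d(q,P0) = 11.9164  (label A)
d(q,P1) = 10.4881  (label A)
d(q,P2) = 11.5326  (label B)
Votes: A=2, B=1
Majority → A

A


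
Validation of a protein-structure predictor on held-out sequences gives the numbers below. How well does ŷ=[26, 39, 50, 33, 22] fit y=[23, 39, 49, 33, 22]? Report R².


ȳ = 33.2
SS_res = Σ(y-ŷ)² = 10
SS_tot = Σ(y-ȳ)² = 512.8
R² = 1 - SS_res/SS_tot = 1 - 0.0195 = 0.9805

0.9805


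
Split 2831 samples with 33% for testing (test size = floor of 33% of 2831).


Test = ⌊2831·33/100⌋ = 934
Train = 2831 - 934 = 1897

Train: 1897, Test: 934


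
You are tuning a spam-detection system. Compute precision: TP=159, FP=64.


Precision = TP/(TP+FP)
= 159/(159+64)
= 159/223 = 71.3%

71.3%


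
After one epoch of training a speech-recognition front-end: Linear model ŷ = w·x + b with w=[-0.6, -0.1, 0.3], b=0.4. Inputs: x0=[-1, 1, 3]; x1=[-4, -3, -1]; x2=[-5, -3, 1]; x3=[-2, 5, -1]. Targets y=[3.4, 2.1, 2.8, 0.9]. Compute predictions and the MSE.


ŷ0 = (-0.6)·(-1) + (-0.1)·(1) + (0.3)·(3) + 0.4 = 1.8
ŷ1 = (-0.6)·(-4) + (-0.1)·(-3) + (0.3)·(-1) + 0.4 = 2.8
ŷ2 = (-0.6)·(-5) + (-0.1)·(-3) + (0.3)·(1) + 0.4 = 4.0
ŷ3 = (-0.6)·(-2) + (-0.1)·(5) + (0.3)·(-1) + 0.4 = 0.8
errors² = [2.56, 0.49, 1.44, 0.01]
MSE = 4.5000/4 = 1.125

1.125


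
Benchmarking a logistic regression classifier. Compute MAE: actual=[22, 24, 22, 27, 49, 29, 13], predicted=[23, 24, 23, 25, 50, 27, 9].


Absolute errors: |22-23|=1, |24-24|=0, |22-23|=1, |27-25|=2, |49-50|=1, |29-27|=2, |13-9|=4
Sum = 11
MAE = 11/7 = 11/7

11/7


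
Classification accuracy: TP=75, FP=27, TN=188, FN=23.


Accuracy = (TP+TN)/(TP+TN+FP+FN)
= (75+188)/(313)
= 263/313 = 84.03%

84.03%


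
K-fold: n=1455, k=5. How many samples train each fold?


Fold size = 1455/5 = 291
Training per fold = 1455 - 291 = 1164

1164


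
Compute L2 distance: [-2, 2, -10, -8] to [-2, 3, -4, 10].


d = √((-2+ 2)² + (2-3)² + (-10+ 4)² + (-8-10)²)
  = √(0 + 1 + 36 + 324)
  = √361 = 19.0

19.0


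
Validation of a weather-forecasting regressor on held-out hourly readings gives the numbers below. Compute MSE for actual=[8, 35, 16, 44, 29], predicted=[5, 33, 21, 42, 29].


Squared errors: (8-5)²=9, (35-33)²=4, (16-21)²=25, (44-42)²=4, (29-29)²=0
Sum = 42
MSE = 42/5 = 42/5

42/5


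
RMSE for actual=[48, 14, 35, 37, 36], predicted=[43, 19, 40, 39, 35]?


MSE = 80/5 = 16
RMSE = √(80/5) = 4.0

4.0


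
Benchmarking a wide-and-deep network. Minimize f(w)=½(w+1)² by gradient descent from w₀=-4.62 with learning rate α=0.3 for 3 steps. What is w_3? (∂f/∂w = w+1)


step 1: grad = -4.62+1 = -3.62; w = -4.62 - 0.3·(-3.62) = -3.534
step 2: grad = -3.534+1 = -2.534; w = -3.534 - 0.3·(-2.534) = -2.7738
step 3: grad = -2.7738+1 = -1.7738; w = -2.7738 - 0.3·(-1.7738) = -2.24166

-2.24166


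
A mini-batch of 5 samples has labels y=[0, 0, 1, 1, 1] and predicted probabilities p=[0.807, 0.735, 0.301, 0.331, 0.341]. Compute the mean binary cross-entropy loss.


L[0] = -ln(1-0.807) = -ln(0.193) = 1.6451
L[1] = -ln(1-0.735) = -ln(0.265) = 1.328
L[2] = -ln(0.301) = 1.2006
L[3] = -ln(0.331) = 1.1056
L[4] = -ln(0.341) = 1.0759
mean = (1.6451 + 1.328 + 1.2006 + 1.1056 + 1.0759)/5 = 1.271

1.271


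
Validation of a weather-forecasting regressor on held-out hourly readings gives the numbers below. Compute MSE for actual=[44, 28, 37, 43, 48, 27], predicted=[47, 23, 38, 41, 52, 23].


Squared errors: (44-47)²=9, (28-23)²=25, (37-38)²=1, (43-41)²=4, (48-52)²=16, (27-23)²=16
Sum = 71
MSE = 71/6 = 71/6

71/6


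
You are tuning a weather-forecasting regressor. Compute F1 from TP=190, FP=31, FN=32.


Precision = 190/221 = 0.8597
Recall = 190/222 = 0.8559
F1 = 2·P·R/(P+R) = 2·TP/(2·TP+FP+FN) = 380/(380+31+32) = 380/443 = 0.8578

0.8578


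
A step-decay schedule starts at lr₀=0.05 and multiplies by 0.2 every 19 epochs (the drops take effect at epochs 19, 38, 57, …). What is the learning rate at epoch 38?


n_drops = ⌊38/19⌋ = 2
lr = 0.05·0.2^2 = 0.05·0.04 = 0.002

0.002


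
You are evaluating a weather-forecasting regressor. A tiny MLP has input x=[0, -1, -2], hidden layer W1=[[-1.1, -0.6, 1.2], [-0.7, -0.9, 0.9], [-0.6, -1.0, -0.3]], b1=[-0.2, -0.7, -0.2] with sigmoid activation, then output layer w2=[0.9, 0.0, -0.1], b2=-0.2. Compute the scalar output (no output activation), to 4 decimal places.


z1[0] = (-1.1)·(0) + (-0.6)·(-1) + (1.2)·(-2) - 0.2 = -2.0
z1[1] = (-0.7)·(0) + (-0.9)·(-1) + (0.9)·(-2) - 0.7 = -1.6
z1[2] = (-0.6)·(0) + (-1.0)·(-1) + (-0.3)·(-2) - 0.2 = 1.4
h = sigmoid(z1) = [0.1192, 0.168, 0.8022]
output = (0.9)·(0.1192) + (0.0)·(0.168) + (-0.1)·(0.8022) - 0.2 = -0.1729

-0.1729


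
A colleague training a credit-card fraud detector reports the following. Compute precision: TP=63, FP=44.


Precision = TP/(TP+FP)
= 63/(63+44)
= 63/107 = 58.88%

58.88%


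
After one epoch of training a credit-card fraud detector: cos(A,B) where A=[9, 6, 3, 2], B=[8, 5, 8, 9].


A·B = 9·8 + 6·5 + 3·8 + 2·9 = 144
‖A‖ = √130 = 11.4018, ‖B‖ = √234 = 15.2971
cos = 144/(√130·√234) = 144/√30420 = 0.8256

0.8256


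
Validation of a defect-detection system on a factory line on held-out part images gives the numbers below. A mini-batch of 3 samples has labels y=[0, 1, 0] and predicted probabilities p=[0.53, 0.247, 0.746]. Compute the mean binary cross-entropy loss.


L[0] = -ln(1-0.53) = -ln(0.47) = 0.755
L[1] = -ln(0.247) = 1.3984
L[2] = -ln(1-0.746) = -ln(0.254) = 1.3704
mean = (0.755 + 1.3984 + 1.3704)/3 = 1.1746

1.1746


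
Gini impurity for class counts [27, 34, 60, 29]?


Probabilities: [27/150, 34/150, 60/150, 29/150] ≈ [0.18, 0.2267, 0.4, 0.1933]
Σpᵢ² = (729 + 1156 + 3600 + 841)/150² = 6326/22500
Gini = 1 - Σpᵢ² = 1 - 6326/22500 = 0.7188

0.7188


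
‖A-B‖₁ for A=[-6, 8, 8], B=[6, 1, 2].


d = |-6-6| + |8-1| + |8-2|
  = 12 + 7 + 6
  = 25

25


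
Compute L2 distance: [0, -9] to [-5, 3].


d = √((0+ 5)² + (-9-3)²)
  = √(25 + 144)
  = √169 = 13.0

13.0


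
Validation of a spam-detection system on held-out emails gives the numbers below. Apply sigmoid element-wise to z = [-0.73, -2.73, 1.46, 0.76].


σ(-0.73) = 1/(1+e^0.73) = 0.3252
σ(-2.73) = 1/(1+e^2.73) = 0.0612
σ(1.46) = 1/(1+e^-1.46) = 0.8115
σ(0.76) = 1/(1+e^-0.76) = 0.6814
result = [0.3252, 0.0612, 0.8115, 0.6814]

[0.3252, 0.0612, 0.8115, 0.6814]


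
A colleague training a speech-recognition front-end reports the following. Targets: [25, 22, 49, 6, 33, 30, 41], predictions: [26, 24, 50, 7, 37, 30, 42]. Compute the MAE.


Absolute errors: |25-26|=1, |22-24|=2, |49-50|=1, |6-7|=1, |33-37|=4, |30-30|=0, |41-42|=1
Sum = 10
MAE = 10/7 = 10/7

10/7


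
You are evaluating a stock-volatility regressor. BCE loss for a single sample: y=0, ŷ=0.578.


BCE = -[y·ln(p) + (1-y)·ln(1-p)]
= -0 - 1·ln(1-0.578)
= -ln(0.422) = 0.8627

0.8627


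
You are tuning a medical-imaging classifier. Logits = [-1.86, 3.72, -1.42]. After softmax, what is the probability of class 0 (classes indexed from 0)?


Exponentials: e^-1.86=0.1557, e^3.72=41.2644, e^-1.42=0.2417
Sum = 41.6618
Softmax = [0.0037, 0.9905, 0.0058]
p[0] = 0.1557/41.6618 = 0.0037

0.0037


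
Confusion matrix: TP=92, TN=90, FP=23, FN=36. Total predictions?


Total = TP + TN + FP + FN
= 92 + 90 + 23 + 36
= 241
(Predicted positive: 115, predicted negative: 126)

241


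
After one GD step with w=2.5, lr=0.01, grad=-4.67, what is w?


w_new = w - α·∇
= 2.5 - 0.01·-4.67
= 2.5 + 0.0467
= 2.5467

2.5467


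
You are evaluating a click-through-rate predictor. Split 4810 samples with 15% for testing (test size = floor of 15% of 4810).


Test = ⌊4810·15/100⌋ = 721
Train = 4810 - 721 = 4089

Train: 4089, Test: 721


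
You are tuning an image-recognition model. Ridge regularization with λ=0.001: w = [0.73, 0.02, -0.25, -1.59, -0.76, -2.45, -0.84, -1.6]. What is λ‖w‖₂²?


‖w‖₂² = (0.73)² + (0.02)² + (-0.25)² + (-1.59)² + (-0.76)² + (-2.45)² + (-0.84)² + (-1.6)²
     = 0.5329 + 0.0004 + 0.0625 + 2.5281 + 0.5776 + 6.0025 + 0.7056 + 2.56
     = 12.9696
λ·‖w‖₂² = 0.001·12.9696 = 0.01297

0.01297


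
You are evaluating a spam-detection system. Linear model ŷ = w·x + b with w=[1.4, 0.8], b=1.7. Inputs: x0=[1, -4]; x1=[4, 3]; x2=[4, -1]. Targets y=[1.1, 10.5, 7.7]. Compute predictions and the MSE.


ŷ0 = (1.4)·(1) + (0.8)·(-4) + 1.7 = -0.1
ŷ1 = (1.4)·(4) + (0.8)·(3) + 1.7 = 9.7
ŷ2 = (1.4)·(4) + (0.8)·(-1) + 1.7 = 6.5
errors² = [1.44, 0.64, 1.44]
MSE = 3.5200/3 = 1.1733

1.1733


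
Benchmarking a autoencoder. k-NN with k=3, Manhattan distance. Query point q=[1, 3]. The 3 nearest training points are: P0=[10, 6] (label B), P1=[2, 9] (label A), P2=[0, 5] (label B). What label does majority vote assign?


d(q,P0) = 12  (label B)
d(q,P1) = 7  (label A)
d(q,P2) = 3  (label B)
Votes: A=1, B=2
Majority → B

B


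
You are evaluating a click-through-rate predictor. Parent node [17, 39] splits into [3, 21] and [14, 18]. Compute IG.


Parent = [17, 39], H_parent = 0.8856
H_left = 0.5436 (n=24), H_right = 0.9887 (n=32)
H_children = (24/56)·0.5436 + (32/56)·0.9887 = 0.7979
IG = 0.8856 - 0.7979 = 0.0877

0.0877


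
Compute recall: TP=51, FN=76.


Recall = TP/(TP+FN)
= 51/(51+76)
= 51/127 = 40.16%

40.16%


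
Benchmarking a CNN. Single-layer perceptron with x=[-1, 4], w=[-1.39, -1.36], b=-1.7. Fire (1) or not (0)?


z = (-1)·(-1.39) + (4)·(-1.36) - 1.7
  = -5.75
step(z) = 0 (z<0)

0


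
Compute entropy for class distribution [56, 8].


Probabilities: [56/64, 8/64] ≈ [0.875, 0.125]
H = -((56/64)·log₂(56/64) + (8/64)·log₂(8/64))
  = 0.5436 bits

0.5436 bits


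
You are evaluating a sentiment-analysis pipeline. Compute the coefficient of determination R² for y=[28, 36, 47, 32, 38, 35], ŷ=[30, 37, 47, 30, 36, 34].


ȳ = 36
SS_res = Σ(y-ŷ)² = 14
SS_tot = Σ(y-ȳ)² = 206
R² = 1 - SS_res/SS_tot = 1 - 0.068 = 0.932

0.932


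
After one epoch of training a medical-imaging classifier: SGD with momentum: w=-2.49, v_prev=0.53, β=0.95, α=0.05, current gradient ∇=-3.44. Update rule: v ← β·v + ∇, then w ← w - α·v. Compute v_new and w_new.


v_new = 0.95·0.53 - 3.44 = 0.5035 - 3.44 = -2.9365
w_new = -2.49 - 0.05·-2.9365 = -2.49 + 0.146825 = -2.343175

v_new=-2.9365, w_new=-2.343175


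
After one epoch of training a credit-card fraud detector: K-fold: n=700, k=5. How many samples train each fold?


Fold size = 700/5 = 140
Training per fold = 700 - 140 = 560

560
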